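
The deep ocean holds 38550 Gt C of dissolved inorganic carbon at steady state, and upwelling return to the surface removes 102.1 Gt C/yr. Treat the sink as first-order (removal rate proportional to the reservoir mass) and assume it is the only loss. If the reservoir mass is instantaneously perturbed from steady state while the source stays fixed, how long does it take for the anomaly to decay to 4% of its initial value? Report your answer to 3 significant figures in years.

1220 yr

For a linear reservoir the anomaly decays as exp(−t/τ) with τ = M/F = 38550/102.1 = 377.6 yr.
exp(−t/τ) = 0.04 ⇒ t = −τ ln(0.04) = 377.6 × 3.219 = 1215 yr.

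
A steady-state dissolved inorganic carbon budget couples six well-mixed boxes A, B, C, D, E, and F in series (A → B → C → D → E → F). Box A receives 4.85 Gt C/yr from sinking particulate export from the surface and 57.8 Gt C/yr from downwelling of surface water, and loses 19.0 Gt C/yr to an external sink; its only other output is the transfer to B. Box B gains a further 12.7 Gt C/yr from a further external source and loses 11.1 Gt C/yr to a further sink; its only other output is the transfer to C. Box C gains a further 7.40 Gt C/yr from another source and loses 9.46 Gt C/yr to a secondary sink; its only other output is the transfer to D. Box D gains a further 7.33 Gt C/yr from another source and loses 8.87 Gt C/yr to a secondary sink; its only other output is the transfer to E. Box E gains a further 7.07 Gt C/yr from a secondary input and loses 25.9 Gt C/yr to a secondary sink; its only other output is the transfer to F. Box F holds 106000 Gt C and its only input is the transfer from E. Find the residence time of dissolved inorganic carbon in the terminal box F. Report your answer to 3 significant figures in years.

4650 yr

Box A: F(A→B) = (4.85 + 57.8) − 19.0 = 43.650 Gt C/yr.
Box B: F(B→C) = (43.650 + 12.7) − 11.1 = 45.250 Gt C/yr.
Box C: F(C→D) = (45.250 + 7.40) − 9.46 = 43.190 Gt C/yr.
Box D: F(D→E) = (43.190 + 7.33) − 8.87 = 41.650 Gt C/yr.
Box E: F(E→F) = (41.650 + 7.07) − 25.9 = 22.820 Gt C/yr.
Box F throughput = its input = 22.820 Gt C/yr; τ = 106000 / 22.820 = 4645 yr.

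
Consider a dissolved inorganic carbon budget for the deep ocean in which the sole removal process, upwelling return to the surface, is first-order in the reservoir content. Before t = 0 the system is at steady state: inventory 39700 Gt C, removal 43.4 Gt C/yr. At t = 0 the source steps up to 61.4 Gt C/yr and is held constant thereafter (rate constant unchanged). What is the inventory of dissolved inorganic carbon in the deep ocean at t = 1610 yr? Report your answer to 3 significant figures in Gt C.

τ = M₀/F₀ = 39700/43.4 = 914.7 yr; rate constant k = 1/τ.
New steady state M_∞ = F₁/k = F₁·τ = 61.4 × 914.7 = 56165 Gt C.
M(t) = M_∞ + (M₀ − M_∞)·e^(−t/τ); t/τ = 1610/914.7 = 1.760, so e^(−t/τ) = 0.1720.
M(t) = 56165 − 16470 × 0.1720 = 53333 Gt C.

53300 Gt C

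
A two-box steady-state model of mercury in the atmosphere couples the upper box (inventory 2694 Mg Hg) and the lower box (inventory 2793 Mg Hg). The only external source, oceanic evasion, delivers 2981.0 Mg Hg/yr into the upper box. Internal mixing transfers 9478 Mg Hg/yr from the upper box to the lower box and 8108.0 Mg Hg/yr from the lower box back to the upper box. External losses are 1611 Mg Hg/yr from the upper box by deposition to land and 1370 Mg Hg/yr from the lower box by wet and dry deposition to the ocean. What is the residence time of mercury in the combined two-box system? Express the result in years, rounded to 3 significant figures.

Residence time in the combined system uses the total inventory and the total *external* removal — internal exchanges between the two boxes cancel.
M_total = 2694 + 2793 = 5487.0 Mg Hg.
ΣF_external_out = 1611 + 1370 = 2981.0 Mg Hg/yr.
τ = M_total / ΣF_ext = 5487.0 / 2981.0 = 1.841 yr.

1.84 yr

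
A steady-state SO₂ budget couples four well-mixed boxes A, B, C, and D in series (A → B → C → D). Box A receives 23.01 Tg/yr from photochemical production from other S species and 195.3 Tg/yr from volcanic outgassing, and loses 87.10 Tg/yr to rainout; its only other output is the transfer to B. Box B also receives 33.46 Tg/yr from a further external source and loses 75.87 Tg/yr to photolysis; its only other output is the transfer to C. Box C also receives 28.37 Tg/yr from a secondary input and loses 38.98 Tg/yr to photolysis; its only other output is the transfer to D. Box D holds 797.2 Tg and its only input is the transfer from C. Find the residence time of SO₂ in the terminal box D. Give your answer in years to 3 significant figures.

Box A: F(A→B) = (23.01 + 195.3) − 87.10 = 131.21 Tg/yr.
Box B: F(B→C) = (131.21 + 33.46) − 75.87 = 88.800 Tg/yr.
Box C: F(C→D) = (88.800 + 28.37) − 38.98 = 78.190 Tg/yr.
Box D throughput = its input = 78.190 Tg/yr; τ = 797.2 / 78.190 = 10.20 yr.

10.2 yr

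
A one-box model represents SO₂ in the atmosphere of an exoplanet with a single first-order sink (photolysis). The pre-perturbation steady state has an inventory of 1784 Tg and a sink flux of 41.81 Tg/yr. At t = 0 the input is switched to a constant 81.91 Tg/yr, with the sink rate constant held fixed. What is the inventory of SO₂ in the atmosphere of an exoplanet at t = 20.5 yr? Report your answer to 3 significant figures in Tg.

2440 Tg

Residence time τ = M₀/F₀ = 42.67 yr. The eventual steady state is M_∞ = M₀·(F₁/F₀) = 1784 × 81.91/41.81 = 3495.0 Tg.
The anomaly ΔM(t) = M(t) − M_∞ decays as ΔM₀·e^(−t/τ) with ΔM₀ = 1784 − 3495.0 = −1711 Tg.
At t = 20.5 yr, e^(−t/τ) = e^(−0.4804) = 0.6185, so ΔM = −1058 Tg and M = 3495.0 − 1058 = 2436.7 Tg.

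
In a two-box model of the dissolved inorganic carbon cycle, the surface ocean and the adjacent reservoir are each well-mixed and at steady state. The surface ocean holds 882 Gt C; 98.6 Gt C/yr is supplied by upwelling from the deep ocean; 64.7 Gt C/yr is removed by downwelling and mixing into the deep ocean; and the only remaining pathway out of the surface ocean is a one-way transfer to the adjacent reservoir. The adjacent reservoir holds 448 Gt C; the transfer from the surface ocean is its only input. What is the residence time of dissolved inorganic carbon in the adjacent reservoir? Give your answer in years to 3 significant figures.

Balance the surface ocean: ΣF_in = 98.600 Gt C/yr.
Transfer to the adjacent reservoir = ΣF_in − (64.7) = 33.900 Gt C/yr.
At steady state the output of the adjacent reservoir equals its input, 33.900 Gt C/yr.
τ = M / F = 448 / 33.900 = 13.22 yr.

13.2 yr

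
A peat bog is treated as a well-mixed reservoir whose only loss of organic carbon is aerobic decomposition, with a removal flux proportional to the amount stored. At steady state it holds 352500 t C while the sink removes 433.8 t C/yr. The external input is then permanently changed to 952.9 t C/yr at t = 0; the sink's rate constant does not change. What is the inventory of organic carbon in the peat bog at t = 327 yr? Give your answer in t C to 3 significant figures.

492000 t C

τ = M₀/F₀ = 352500/433.8 = 812.6 yr; rate constant k = 1/τ.
New steady state M_∞ = F₁/k = F₁·τ = 952.9 × 812.6 = 774310 t C.
M(t) = M_∞ + (M₀ − M_∞)·e^(−t/τ); t/τ = 327/812.6 = 0.4024, so e^(−t/τ) = 0.6687.
M(t) = 774310 − 421800 × 0.6687 = 492250 t C.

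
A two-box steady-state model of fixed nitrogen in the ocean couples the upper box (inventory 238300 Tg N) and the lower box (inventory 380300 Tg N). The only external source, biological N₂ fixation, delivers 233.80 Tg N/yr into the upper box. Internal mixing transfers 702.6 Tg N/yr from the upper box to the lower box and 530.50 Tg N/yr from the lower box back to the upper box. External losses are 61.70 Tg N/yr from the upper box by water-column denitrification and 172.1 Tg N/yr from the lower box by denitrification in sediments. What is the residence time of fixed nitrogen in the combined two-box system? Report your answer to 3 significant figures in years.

Residence time in the combined system uses the total inventory and the total *external* removal — internal exchanges between the two boxes cancel.
M_total = 238300 + 380300 = 618600 Tg N.
ΣF_external_out = 61.70 + 172.1 = 233.80 Tg N/yr.
τ = M_total / ΣF_ext = 618600 / 233.80 = 2646 yr.

2650 yr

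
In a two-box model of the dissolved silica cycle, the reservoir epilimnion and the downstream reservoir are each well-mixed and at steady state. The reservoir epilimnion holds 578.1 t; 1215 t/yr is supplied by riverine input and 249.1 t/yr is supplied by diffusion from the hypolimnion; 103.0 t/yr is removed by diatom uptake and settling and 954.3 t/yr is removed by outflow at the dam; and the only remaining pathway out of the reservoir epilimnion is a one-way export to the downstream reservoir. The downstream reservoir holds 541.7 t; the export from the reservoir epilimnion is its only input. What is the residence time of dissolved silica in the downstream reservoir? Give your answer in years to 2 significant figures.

1.3 yr

Balance the reservoir epilimnion: ΣF_in = 1215 + 249.1 = 1464.1 t/yr.
Export to the downstream reservoir = ΣF_in − (103.0 + 954.3) = 406.80 t/yr.
At steady state the output of the downstream reservoir equals its input, 406.80 t/yr.
τ = M / F = 541.7 / 406.80 = 1.332 yr.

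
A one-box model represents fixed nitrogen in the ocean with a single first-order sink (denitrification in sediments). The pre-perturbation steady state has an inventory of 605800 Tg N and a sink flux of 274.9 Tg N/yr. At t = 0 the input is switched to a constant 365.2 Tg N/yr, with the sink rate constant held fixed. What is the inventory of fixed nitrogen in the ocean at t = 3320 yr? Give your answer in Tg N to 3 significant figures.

τ = M₀/F₀ = 605800/274.9 = 2204 yr; rate constant k = 1/τ.
New steady state M_∞ = F₁/k = F₁·τ = 365.2 × 2204 = 804800 Tg N.
M(t) = M_∞ + (M₀ − M_∞)·e^(−t/τ); t/τ = 3320/2204 = 1.507, so e^(−t/τ) = 0.2217.
M(t) = 804800 − 199000 × 0.2217 = 760680 Tg N.

761000 Tg N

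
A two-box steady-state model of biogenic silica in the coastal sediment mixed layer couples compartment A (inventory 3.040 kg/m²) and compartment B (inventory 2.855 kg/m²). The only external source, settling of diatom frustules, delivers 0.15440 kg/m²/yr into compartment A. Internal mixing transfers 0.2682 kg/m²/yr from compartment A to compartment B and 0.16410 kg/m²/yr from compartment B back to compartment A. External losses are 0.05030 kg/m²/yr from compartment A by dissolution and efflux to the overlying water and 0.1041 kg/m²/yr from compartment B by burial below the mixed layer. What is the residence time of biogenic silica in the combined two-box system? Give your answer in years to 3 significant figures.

38.2 yr

For the system as a whole, the A↔B exchange is internal and contributes nothing to the throughput; only the external sinks remove mass.
M_total = 3.040 + 2.855 = 5.8950 kg/m².
ΣF_external_out = 0.05030 + 0.1041 = 0.15440 kg/m²/yr.
τ = M_total / ΣF_ext = 5.8950 / 0.15440 = 38.18 yr.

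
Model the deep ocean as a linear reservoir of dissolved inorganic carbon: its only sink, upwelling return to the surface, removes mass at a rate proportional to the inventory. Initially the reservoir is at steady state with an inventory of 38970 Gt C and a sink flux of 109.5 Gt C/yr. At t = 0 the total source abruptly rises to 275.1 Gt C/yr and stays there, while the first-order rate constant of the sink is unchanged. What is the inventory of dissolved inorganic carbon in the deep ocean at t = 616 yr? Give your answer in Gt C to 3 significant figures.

The sink rate constant is k = F₀/M₀ = 109.5/38970 = 0.002810 yr⁻¹.
Solving dM/dt = F₁ − kM with M(0) = M₀ gives M(t) = F₁/k + (M₀ − F₁/k)·e^(−kt).
F₁/k = 275.1/0.002810 = 97905 Gt C; kt = 0.002810 × 616 = 1.731, e^(−kt) = 0.1771.
M(616) = 97905 + (38970 − 97905) × 0.1771 = 97905 − 10440 = 87466 Gt C.

87500 Gt C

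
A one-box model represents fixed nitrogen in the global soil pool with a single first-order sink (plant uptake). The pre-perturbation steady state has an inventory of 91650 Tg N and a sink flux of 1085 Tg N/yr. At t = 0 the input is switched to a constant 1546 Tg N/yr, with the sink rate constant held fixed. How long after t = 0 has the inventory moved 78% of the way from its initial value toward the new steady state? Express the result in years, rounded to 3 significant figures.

128 yr

τ = M₀/F₀ = 91650/1085 = 84.47 yr.
The remaining gap fraction is e^(−t/τ); 78% covered ⇒ e^(−t/τ) = 0.220.
t = −τ ln(0.220) = 84.47 × 1.514 = 127.9 yr.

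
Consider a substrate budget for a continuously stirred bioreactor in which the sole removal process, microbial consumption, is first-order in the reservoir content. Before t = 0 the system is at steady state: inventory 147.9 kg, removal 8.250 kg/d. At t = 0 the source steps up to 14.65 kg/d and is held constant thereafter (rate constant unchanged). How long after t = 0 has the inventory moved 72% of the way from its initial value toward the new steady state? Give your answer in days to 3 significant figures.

τ = M₀/F₀ = 147.9/8.250 = 17.93 d.
The remaining gap fraction is e^(−t/τ); 72% covered ⇒ e^(−t/τ) = 0.280.
t = −τ ln(0.280) = 17.93 × 1.273 = 22.82 d.

22.8 d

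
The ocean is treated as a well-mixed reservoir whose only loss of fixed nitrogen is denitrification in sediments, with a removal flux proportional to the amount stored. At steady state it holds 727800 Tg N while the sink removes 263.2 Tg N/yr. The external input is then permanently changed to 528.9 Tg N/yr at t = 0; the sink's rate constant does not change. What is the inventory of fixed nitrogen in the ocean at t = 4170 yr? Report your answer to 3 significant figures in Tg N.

1.30×10^6 Tg N

The sink rate constant is k = F₀/M₀ = 263.2/727800 = 0.0003616 yr⁻¹.
Solving dM/dt = F₁ − kM with M(0) = M₀ gives M(t) = F₁/k + (M₀ − F₁/k)·e^(−kt).
F₁/k = 528.9/0.0003616 = 1.4625×10^6 Tg N; kt = 0.0003616 × 4170 = 1.508, e^(−kt) = 0.2213.
M(4170) = 1.4625×10^6 + (727800 − 1.4625×10^6) × 0.2213 = 1.4625×10^6 − 162600 = 1.2999×10^6 Tg N.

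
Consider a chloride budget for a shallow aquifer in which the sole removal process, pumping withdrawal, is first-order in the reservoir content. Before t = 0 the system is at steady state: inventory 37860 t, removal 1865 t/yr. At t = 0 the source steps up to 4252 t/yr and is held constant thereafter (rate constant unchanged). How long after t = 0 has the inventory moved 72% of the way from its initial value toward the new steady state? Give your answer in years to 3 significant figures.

25.8 yr

τ = M₀/F₀ = 37860/1865 = 20.30 yr.
The remaining gap fraction is e^(−t/τ); 72% covered ⇒ e^(−t/τ) = 0.280.
t = −τ ln(0.280) = 20.30 × 1.273 = 25.84 yr.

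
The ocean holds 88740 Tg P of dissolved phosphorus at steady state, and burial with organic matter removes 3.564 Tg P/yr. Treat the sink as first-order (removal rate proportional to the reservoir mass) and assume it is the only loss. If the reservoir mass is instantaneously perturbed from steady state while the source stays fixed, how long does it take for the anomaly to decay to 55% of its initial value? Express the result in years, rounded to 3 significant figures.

14900 yr

For a linear reservoir the anomaly decays as exp(−t/τ) with τ = M/F = 88740/3.564 = 24900 yr.
exp(−t/τ) = 0.55 ⇒ t = −τ ln(0.55) = 24900 × 0.5978 = 14890 yr.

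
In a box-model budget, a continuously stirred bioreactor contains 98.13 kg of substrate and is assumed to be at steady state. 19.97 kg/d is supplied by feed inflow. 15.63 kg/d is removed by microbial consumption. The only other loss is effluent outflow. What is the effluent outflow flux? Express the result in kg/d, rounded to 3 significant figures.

At steady state ΣF_in = ΣF_out.
ΣF_in = 19.970 kg/d.
Effluent outflow flux = ΣF_in − (15.63) = 19.970 − 15.63 = 4.340 kg/d.

4.34 kg/d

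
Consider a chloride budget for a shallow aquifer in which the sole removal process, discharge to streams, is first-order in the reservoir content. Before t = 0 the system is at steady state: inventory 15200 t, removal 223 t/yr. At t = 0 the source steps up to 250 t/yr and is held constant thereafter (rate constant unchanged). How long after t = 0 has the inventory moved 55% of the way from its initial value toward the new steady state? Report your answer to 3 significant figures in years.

τ = M₀/F₀ = 15200/223 = 68.16 yr.
The remaining gap fraction is e^(−t/τ); 55% covered ⇒ e^(−t/τ) = 0.450.
t = −τ ln(0.450) = 68.16 × 0.7985 = 54.43 yr.

54.4 yr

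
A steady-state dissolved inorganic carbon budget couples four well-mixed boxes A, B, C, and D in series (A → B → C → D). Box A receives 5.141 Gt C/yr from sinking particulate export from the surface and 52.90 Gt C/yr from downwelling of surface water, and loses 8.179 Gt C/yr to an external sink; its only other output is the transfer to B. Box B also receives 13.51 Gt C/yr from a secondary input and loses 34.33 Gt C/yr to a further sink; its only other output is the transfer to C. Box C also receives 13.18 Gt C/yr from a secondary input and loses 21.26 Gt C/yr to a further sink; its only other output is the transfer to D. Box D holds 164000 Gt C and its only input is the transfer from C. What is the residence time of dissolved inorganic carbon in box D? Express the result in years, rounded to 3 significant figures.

Box A: F(A→B) = (5.141 + 52.90) − 8.179 = 49.862 Gt C/yr.
Box B: F(B→C) = (49.862 + 13.51) − 34.33 = 29.042 Gt C/yr.
Box C: F(C→D) = (29.042 + 13.18) − 21.26 = 20.962 Gt C/yr.
Box D throughput = its input = 20.962 Gt C/yr; τ = 164000 / 20.962 = 7824 yr.

7820 yr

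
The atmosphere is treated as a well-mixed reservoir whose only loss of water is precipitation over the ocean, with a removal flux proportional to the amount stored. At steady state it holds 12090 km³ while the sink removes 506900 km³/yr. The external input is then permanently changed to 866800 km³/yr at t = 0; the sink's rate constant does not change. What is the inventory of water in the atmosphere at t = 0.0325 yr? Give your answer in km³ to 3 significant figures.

Residence time τ = M₀/F₀ = 0.02385 yr. The eventual steady state is M_∞ = M₀·(F₁/F₀) = 12090 × 866800/506900 = 20674 km³.
The anomaly ΔM(t) = M(t) − M_∞ decays as ΔM₀·e^(−t/τ) with ΔM₀ = 12090 − 20674 = −8584 km³.
At t = 0.0325 yr, e^(−t/τ) = e^(−1.363) = 0.2560, so ΔM = −2197 km³ and M = 20674 − 2197 = 18477 km³.

18500 km³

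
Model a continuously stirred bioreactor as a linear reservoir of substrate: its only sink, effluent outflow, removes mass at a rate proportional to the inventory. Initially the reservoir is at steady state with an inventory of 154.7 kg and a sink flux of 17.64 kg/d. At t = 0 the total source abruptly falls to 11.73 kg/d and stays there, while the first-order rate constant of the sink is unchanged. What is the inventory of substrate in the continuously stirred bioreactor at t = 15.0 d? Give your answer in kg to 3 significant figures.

τ = M₀/F₀ = 154.7/17.64 = 8.770 d; rate constant k = 1/τ.
New steady state M_∞ = F₁/k = F₁·τ = 11.73 × 8.770 = 102.87 kg.
M(t) = M_∞ + (M₀ − M_∞)·e^(−t/τ); t/τ = 15.0/8.770 = 1.710, so e^(−t/τ) = 0.1808.
M(t) = 102.87 + 51.83 × 0.1808 = 112.24 kg.

112 kg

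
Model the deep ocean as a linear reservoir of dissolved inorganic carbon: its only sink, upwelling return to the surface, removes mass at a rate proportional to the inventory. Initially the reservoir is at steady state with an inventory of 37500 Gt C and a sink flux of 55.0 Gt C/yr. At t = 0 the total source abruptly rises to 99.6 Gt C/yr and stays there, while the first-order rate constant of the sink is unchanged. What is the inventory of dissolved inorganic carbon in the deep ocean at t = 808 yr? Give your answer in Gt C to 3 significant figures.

τ = M₀/F₀ = 37500/55.0 = 681.8 yr; rate constant k = 1/τ.
New steady state M_∞ = F₁/k = F₁·τ = 99.6 × 681.8 = 67909 Gt C.
M(t) = M_∞ + (M₀ − M_∞)·e^(−t/τ); t/τ = 808/681.8 = 1.185, so e^(−t/τ) = 0.3057.
M(t) = 67909 − 30410 × 0.3057 = 58612 Gt C.

58600 Gt C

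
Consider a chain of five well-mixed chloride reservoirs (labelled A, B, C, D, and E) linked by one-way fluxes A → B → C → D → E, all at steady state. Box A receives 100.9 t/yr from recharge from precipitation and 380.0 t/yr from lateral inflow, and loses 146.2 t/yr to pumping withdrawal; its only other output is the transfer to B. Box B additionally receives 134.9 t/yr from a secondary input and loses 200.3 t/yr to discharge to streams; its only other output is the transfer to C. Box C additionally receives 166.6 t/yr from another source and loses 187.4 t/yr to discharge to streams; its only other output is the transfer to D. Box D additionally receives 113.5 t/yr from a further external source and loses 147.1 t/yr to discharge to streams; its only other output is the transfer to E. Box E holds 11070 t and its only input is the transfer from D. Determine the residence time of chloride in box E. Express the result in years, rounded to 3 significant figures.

Box A: F(A→B) = (100.9 + 380.0) − 146.2 = 334.70 t/yr.
Box B: F(B→C) = (334.70 + 134.9) − 200.3 = 269.30 t/yr.
Box C: F(C→D) = (269.30 + 166.6) − 187.4 = 248.50 t/yr.
Box D: F(D→E) = (248.50 + 113.5) − 147.1 = 214.90 t/yr.
Box E throughput = its input = 214.90 t/yr; τ = 11070 / 214.90 = 51.51 yr.

51.5 yr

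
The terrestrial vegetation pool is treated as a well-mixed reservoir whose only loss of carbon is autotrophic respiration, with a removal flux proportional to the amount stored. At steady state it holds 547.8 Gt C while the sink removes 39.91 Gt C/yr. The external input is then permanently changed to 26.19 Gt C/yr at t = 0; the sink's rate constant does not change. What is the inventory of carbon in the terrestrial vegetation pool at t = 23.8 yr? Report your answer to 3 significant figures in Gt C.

τ = M₀/F₀ = 547.8/39.91 = 13.73 yr; rate constant k = 1/τ.
New steady state M_∞ = F₁/k = F₁·τ = 26.19 × 13.73 = 359.48 Gt C.
M(t) = M_∞ + (M₀ − M_∞)·e^(−t/τ); t/τ = 23.8/13.73 = 1.734, so e^(−t/τ) = 0.1766.
M(t) = 359.48 + 188.3 × 0.1766 = 392.74 Gt C.

393 Gt C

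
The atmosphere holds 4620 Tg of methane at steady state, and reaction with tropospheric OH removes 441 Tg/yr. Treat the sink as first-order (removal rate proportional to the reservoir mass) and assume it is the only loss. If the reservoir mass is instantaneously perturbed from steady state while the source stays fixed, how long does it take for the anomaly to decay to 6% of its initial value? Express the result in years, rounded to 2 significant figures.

29 yr

For a linear reservoir the anomaly decays as exp(−t/τ) with τ = M/F = 4620/441 = 10.48 yr.
exp(−t/τ) = 0.06 ⇒ t = −τ ln(0.06) = 10.48 × 2.813 = 29.47 yr.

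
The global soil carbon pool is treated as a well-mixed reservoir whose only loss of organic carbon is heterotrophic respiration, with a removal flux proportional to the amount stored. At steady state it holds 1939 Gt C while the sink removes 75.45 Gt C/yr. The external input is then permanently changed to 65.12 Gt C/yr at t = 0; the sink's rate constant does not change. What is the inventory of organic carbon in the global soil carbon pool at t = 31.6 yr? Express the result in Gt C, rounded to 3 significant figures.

τ = M₀/F₀ = 1939/75.45 = 25.70 yr; rate constant k = 1/τ.
New steady state M_∞ = F₁/k = F₁·τ = 65.12 × 25.70 = 1673.5 Gt C.
M(t) = M_∞ + (M₀ − M_∞)·e^(−t/τ); t/τ = 31.6/25.70 = 1.230, so e^(−t/τ) = 0.2924.
M(t) = 1673.5 + 265.5 × 0.2924 = 1751.2 Gt C.

1750 Gt C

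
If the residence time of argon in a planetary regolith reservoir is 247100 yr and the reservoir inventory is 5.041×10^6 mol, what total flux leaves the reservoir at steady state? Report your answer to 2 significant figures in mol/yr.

20 mol/yr

F = M / τ = 5.041×10^6 / 247100 = 20.40 mol/yr.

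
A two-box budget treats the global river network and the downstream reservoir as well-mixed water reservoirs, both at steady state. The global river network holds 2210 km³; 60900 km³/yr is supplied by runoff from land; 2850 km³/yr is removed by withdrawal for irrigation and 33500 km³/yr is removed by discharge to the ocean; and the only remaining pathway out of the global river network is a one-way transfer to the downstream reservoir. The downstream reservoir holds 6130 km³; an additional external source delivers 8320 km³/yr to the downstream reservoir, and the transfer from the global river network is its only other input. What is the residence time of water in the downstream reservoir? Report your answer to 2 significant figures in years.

Balance the global river network: ΣF_in = 60900 km³/yr.
Transfer to the downstream reservoir = ΣF_in − (2850 + 33500) = 24550 km³/yr.
Total input to the downstream reservoir = 24550 + 8320 = 32870 km³/yr; at steady state this equals its total output.
τ = M / F = 6130 / 32870 = 0.1865 yr.

0.19 yr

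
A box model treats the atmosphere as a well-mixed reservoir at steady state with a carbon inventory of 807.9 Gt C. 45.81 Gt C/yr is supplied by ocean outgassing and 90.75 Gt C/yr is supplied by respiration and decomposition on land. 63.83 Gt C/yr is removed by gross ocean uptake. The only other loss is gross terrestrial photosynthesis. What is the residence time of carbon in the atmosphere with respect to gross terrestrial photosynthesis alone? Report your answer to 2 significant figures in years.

11 yr

At steady state ΣF_in = ΣF_out.
ΣF_in = 45.81 + 90.75 = 136.56 Gt C/yr.
Gross terrestrial photosynthesis flux = ΣF_in − (63.83) = 136.56 − 63.83 = 72.73 Gt C/yr.
τ = M / F = 807.9 / 72.73 = 11.11 yr.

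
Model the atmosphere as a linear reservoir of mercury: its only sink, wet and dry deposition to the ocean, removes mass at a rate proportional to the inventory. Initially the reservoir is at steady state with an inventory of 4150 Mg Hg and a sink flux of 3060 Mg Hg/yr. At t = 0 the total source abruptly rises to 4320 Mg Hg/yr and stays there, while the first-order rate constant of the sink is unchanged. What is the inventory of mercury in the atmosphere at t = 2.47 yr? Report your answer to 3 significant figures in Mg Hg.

The sink rate constant is k = F₀/M₀ = 3060/4150 = 0.7373 yr⁻¹.
Solving dM/dt = F₁ − kM with M(0) = M₀ gives M(t) = F₁/k + (M₀ − F₁/k)·e^(−kt).
F₁/k = 4320/0.7373 = 5858.8 Mg Hg; kt = 0.7373 × 2.47 = 1.821, e^(−kt) = 0.1618.
M(2.47) = 5858.8 + (4150 − 5858.8) × 0.1618 = 5858.8 − 276.5 = 5582.3 Mg Hg.

5580 Mg Hg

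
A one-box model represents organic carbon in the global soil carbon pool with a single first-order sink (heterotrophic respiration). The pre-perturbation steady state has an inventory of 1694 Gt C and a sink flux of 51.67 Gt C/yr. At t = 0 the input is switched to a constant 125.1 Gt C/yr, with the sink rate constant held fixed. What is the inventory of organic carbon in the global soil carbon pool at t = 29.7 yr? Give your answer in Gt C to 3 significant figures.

3130 Gt C

Residence time τ = M₀/F₀ = 32.78 yr. The eventual steady state is M_∞ = M₀·(F₁/F₀) = 1694 × 125.1/51.67 = 4101.4 Gt C.
The anomaly ΔM(t) = M(t) − M_∞ decays as ΔM₀·e^(−t/τ) with ΔM₀ = 1694 − 4101.4 = −2407 Gt C.
At t = 29.7 yr, e^(−t/τ) = e^(−0.9059) = 0.4042, so ΔM = −973.0 Gt C and M = 4101.4 − 973.0 = 3128.4 Gt C.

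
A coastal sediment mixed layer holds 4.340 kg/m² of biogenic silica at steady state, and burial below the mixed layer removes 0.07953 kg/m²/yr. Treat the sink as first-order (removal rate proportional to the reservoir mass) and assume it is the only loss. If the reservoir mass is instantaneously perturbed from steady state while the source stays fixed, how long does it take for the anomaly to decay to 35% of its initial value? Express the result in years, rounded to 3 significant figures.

For a linear reservoir the anomaly decays as exp(−t/τ) with τ = M/F = 4.340/0.07953 = 54.57 yr.
exp(−t/τ) = 0.35 ⇒ t = −τ ln(0.35) = 54.57 × 1.050 = 57.29 yr.

57.3 yr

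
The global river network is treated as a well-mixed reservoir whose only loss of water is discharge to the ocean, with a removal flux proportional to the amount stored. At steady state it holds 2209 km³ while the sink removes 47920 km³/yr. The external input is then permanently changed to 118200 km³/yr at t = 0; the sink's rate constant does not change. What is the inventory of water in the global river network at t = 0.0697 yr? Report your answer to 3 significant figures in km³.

4730 km³

τ = M₀/F₀ = 2209/47920 = 0.04610 yr; rate constant k = 1/τ.
New steady state M_∞ = F₁/k = F₁·τ = 118200 × 0.04610 = 5448.7 km³.
M(t) = M_∞ + (M₀ − M_∞)·e^(−t/τ); t/τ = 0.0697/0.04610 = 1.512, so e^(−t/τ) = 0.2205.
M(t) = 5448.7 − 3240 × 0.2205 = 4734.5 km³.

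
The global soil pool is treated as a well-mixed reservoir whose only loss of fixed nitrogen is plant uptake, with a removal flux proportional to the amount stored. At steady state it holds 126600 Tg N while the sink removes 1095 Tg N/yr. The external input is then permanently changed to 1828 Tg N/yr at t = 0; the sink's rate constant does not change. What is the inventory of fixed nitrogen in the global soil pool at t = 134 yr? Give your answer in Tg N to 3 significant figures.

Residence time τ = M₀/F₀ = 115.6 yr. The eventual steady state is M_∞ = M₀·(F₁/F₀) = 126600 × 1828/1095 = 211350 Tg N.
The anomaly ΔM(t) = M(t) − M_∞ decays as ΔM₀·e^(−t/τ) with ΔM₀ = 126600 − 211350 = −84750 Tg N.
At t = 134 yr, e^(−t/τ) = e^(−1.159) = 0.3138, so ΔM = −26590 Tg N and M = 211350 − 26590 = 184750 Tg N.

185000 Tg N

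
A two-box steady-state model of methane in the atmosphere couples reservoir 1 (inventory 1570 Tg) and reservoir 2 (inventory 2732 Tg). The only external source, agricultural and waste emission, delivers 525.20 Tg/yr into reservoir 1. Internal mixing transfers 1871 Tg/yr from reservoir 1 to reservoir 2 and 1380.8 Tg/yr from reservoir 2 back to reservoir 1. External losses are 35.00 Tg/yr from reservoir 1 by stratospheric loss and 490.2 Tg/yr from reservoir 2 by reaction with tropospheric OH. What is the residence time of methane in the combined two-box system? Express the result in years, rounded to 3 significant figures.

Residence time in the combined system uses the total inventory and the total *external* removal — internal exchanges between the two boxes cancel.
M_total = 1570 + 2732 = 4302.0 Tg.
ΣF_external_out = 35.00 + 490.2 = 525.20 Tg/yr.
τ = M_total / ΣF_ext = 4302.0 / 525.20 = 8.191 yr.

8.19 yr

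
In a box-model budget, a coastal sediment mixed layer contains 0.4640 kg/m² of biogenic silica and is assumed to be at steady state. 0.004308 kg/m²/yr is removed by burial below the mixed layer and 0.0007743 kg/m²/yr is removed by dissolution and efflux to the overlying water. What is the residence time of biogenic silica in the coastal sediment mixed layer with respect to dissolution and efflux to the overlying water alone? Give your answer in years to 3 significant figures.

Residence time with respect to a single sink: τ = M / F_sink.
τ = 0.4640 / 0.0007743 = 599.3 yr.

599 yr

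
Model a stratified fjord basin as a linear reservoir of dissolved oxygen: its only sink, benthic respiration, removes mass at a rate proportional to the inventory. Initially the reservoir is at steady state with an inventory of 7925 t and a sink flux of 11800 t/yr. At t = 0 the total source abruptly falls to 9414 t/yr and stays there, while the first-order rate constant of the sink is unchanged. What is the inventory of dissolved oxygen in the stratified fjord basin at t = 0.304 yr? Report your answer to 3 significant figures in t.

τ = M₀/F₀ = 7925/11800 = 0.6716 yr; rate constant k = 1/τ.
New steady state M_∞ = F₁/k = F₁·τ = 9414 × 0.6716 = 6322.5 t.
M(t) = M_∞ + (M₀ − M_∞)·e^(−t/τ); t/τ = 0.304/0.6716 = 0.4526, so e^(−t/τ) = 0.6359.
M(t) = 6322.5 + 1602 × 0.6359 = 7341.6 t.

7340 t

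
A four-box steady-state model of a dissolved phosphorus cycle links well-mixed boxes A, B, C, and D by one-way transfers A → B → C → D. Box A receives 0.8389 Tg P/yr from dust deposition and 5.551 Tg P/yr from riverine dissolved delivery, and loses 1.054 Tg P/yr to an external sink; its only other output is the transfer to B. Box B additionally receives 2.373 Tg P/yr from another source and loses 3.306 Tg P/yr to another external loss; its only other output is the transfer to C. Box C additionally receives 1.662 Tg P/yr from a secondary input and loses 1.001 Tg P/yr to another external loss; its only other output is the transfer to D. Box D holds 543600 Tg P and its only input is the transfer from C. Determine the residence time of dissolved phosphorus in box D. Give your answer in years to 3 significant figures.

Box A: F(A→B) = (0.8389 + 5.551) − 1.054 = 5.3359 Tg P/yr.
Box B: F(B→C) = (5.3359 + 2.373) − 3.306 = 4.4029 Tg P/yr.
Box C: F(C→D) = (4.4029 + 1.662) − 1.001 = 5.0639 Tg P/yr.
Box D throughput = its input = 5.0639 Tg P/yr; τ = 543600 / 5.0639 = 107300 yr.

107000 yr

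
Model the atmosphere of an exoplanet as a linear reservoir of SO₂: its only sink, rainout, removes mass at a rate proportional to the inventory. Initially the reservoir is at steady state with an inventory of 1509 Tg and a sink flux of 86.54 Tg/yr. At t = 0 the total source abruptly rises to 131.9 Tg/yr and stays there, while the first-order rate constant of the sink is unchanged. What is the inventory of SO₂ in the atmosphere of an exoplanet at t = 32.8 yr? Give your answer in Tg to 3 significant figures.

2180 Tg

τ = M₀/F₀ = 1509/86.54 = 17.44 yr; rate constant k = 1/τ.
New steady state M_∞ = F₁/k = F₁·τ = 131.9 × 17.44 = 2299.9 Tg.
M(t) = M_∞ + (M₀ − M_∞)·e^(−t/τ); t/τ = 32.8/17.44 = 1.881, so e^(−t/τ) = 0.1524.
M(t) = 2299.9 − 790.9 × 0.1524 = 2179.4 Tg.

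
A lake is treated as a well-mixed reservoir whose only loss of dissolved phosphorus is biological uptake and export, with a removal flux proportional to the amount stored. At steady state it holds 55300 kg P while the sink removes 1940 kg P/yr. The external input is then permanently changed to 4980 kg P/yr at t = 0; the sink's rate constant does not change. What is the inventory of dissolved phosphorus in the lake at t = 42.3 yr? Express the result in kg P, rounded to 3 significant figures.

The sink rate constant is k = F₀/M₀ = 1940/55300 = 0.03508 yr⁻¹.
Solving dM/dt = F₁ − kM with M(0) = M₀ gives M(t) = F₁/k + (M₀ − F₁/k)·e^(−kt).
F₁/k = 4980/0.03508 = 141960 kg P; kt = 0.03508 × 42.3 = 1.484, e^(−kt) = 0.2267.
M(42.3) = 141960 + (55300 − 141960) × 0.2267 = 141960 − 19650 = 122310 kg P.

122000 kg P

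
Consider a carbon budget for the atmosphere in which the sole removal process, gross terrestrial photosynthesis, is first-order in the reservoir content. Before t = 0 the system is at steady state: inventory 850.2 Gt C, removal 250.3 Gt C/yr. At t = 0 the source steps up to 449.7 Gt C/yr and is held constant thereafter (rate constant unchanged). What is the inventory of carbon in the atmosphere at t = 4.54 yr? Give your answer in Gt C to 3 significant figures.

1350 Gt C

The sink rate constant is k = F₀/M₀ = 250.3/850.2 = 0.2944 yr⁻¹.
Solving dM/dt = F₁ − kM with M(0) = M₀ gives M(t) = F₁/k + (M₀ − F₁/k)·e^(−kt).
F₁/k = 449.7/0.2944 = 1527.5 Gt C; kt = 0.2944 × 4.54 = 1.337, e^(−kt) = 0.2627.
M(4.54) = 1527.5 + (850.2 − 1527.5) × 0.2627 = 1527.5 − 178.0 = 1349.5 Gt C.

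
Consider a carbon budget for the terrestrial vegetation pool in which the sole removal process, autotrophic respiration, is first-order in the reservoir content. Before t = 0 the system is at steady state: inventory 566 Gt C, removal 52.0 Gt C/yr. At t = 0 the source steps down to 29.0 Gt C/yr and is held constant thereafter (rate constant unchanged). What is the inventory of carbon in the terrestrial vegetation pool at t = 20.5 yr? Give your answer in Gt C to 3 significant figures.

354 Gt C

Residence time τ = M₀/F₀ = 10.88 yr. The eventual steady state is M_∞ = M₀·(F₁/F₀) = 566 × 29.0/52.0 = 315.65 Gt C.
The anomaly ΔM(t) = M(t) − M_∞ decays as ΔM₀·e^(−t/τ) with ΔM₀ = 566 − 315.65 = 250.3 Gt C.
At t = 20.5 yr, e^(−t/τ) = e^(−1.883) = 0.1521, so ΔM = 38.07 Gt C and M = 315.65 + 38.07 = 353.72 Gt C.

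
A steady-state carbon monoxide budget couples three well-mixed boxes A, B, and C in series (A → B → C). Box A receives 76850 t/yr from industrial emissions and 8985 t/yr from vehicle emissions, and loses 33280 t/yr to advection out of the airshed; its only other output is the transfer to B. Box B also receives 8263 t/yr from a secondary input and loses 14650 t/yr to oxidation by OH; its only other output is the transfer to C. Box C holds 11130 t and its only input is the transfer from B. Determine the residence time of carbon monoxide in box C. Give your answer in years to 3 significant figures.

Box A: F(A→B) = (76850 + 8985) − 33280 = 52555 t/yr.
Box B: F(B→C) = (52555 + 8263) − 14650 = 46168 t/yr.
Box C throughput = its input = 46168 t/yr; τ = 11130 / 46168 = 0.2411 yr.

0.241 yr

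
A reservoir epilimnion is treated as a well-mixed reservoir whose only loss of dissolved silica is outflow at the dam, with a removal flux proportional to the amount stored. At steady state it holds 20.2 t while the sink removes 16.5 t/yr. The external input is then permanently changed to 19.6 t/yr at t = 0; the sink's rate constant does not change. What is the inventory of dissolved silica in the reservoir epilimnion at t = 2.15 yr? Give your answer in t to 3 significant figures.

23.3 t

The sink rate constant is k = F₀/M₀ = 16.5/20.2 = 0.8168 yr⁻¹.
Solving dM/dt = F₁ − kM with M(0) = M₀ gives M(t) = F₁/k + (M₀ − F₁/k)·e^(−kt).
F₁/k = 19.6/0.8168 = 23.995 t; kt = 0.8168 × 2.15 = 1.756, e^(−kt) = 0.1727.
M(2.15) = 23.995 + (20.2 − 23.995) × 0.1727 = 23.995 − 0.6554 = 23.340 t.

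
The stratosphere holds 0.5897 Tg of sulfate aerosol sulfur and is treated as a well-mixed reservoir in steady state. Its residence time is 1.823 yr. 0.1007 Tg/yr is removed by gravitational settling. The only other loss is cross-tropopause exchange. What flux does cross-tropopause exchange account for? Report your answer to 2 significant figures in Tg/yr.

0.22 Tg/yr

Total removal F = M/τ = 0.5897 / 1.823 = 0.3235 Tg/yr.
Cross-tropopause exchange = F − (0.1007) = 0.3235 − 0.1007 = 0.2228 Tg/yr.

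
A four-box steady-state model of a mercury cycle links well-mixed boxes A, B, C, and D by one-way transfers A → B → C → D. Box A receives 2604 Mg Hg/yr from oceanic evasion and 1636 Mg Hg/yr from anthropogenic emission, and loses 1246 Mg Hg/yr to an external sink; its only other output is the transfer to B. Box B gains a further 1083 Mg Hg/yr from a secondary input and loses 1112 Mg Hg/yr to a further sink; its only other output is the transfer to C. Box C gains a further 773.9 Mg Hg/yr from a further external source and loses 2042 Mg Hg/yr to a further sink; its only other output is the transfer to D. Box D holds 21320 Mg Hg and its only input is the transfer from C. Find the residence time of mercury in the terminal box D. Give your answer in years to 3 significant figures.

12.6 yr

Box A: F(A→B) = (2604 + 1636) − 1246 = 2994.0 Mg Hg/yr.
Box B: F(B→C) = (2994.0 + 1083) − 1112 = 2965.0 Mg Hg/yr.
Box C: F(C→D) = (2965.0 + 773.9) − 2042 = 1696.9 Mg Hg/yr.
Box D throughput = its input = 1696.9 Mg Hg/yr; τ = 21320 / 1696.9 = 12.56 yr.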